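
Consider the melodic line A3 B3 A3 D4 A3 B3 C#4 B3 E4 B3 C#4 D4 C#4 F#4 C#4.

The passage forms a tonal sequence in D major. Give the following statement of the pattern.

D4 E4 D4 G4 D4

Taking 5-note groups, the heads are A3, B3, C#4: the pattern moves up a 2nd.
From D4 the diatonic shape gives D4 E4 D4 G4 D4.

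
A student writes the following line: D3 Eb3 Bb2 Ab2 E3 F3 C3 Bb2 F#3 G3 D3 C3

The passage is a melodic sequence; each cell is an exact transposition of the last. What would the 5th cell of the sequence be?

The 4-note cells begin on D3, E3, F#3 — each up a 2nd from the last.
Extending up a 2nd: G#3 → A#3.
From A#3 the exact shape gives A#3 B3 F#3 E3.

A#3 B3 F#3 E3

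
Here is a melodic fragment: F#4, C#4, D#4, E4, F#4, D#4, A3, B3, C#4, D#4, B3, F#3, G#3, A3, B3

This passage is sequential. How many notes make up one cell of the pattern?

15 notes total. Splitting into 3 groups of 5:
F#4 C#4 D#4 E4 F#4 | D#4 A3 B3 C#4 D#4 | B3 F#3 G#3 A3 B3
That's a consistent down a 3rd shift per cell, and no other grouping gives one.

5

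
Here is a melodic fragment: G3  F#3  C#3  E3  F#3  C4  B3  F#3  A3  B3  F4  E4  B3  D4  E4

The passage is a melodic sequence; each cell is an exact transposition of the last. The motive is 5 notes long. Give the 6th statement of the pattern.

Ab5 G5 D5 F5 G5

Unit = 5 notes; the statements start on G3, C4, F4, moving up a 4th each time.
Extending up a 4th: Bb4 → Eb5 → Ab5.
So cell 6 is Ab5 G5 D5 F5 G5.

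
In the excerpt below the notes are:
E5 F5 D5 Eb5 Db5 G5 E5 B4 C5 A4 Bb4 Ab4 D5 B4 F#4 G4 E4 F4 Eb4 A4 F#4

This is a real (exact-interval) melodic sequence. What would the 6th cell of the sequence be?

D#3 E3 C#3 D3 C3 F#3 D#3

Unit = 7 notes; the statements start on E5, B4, F#4, moving down a 4th each time.
Carrying on: C#4 → G#3 → D#3.
From D#3 the exact shape gives D#3 E3 C#3 D3 C3 F#3 D#3.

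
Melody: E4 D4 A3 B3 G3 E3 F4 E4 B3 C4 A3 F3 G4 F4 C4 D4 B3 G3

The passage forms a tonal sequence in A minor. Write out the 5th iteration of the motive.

Taking 6-note groups, the heads are E4, F4, G4: the pattern moves up a 2nd.
Carrying on: A4 → B4.
Statement 5 starts on B4 and keeps the same diatonic contour: B4 A4 E4 F4 D4 B3.

B4 A4 E4 F4 D4 B3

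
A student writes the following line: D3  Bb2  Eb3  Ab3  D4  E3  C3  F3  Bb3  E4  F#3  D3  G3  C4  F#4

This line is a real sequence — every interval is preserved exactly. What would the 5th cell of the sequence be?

A#3 F#3 B3 E4 A#4

Taking 5-note groups, the heads are D3, E3, F#3: the pattern moves up a 2nd.
Extending up a 2nd: G#3 → A#3.
From A#3 the exact shape gives A#3 F#3 B3 E4 A#4.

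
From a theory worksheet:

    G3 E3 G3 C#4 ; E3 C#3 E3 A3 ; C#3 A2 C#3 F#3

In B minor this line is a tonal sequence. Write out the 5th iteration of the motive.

F#2 D2 F#2 B2

Unit = 4 notes; the statements start on G3, E3, C#3, moving down a 3rd each time.
Carrying on: A2 → F#2.
So cell 5 is F#2 D2 F#2 B2.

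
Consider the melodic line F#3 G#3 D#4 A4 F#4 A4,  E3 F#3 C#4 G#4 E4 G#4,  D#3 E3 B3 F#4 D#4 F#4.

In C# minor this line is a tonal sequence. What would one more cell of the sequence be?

Unit = 6 notes; the statements start on F#3, E3, D#3, moving down a 2nd each time.
So cell 4 is C#3 D#3 A3 E4 C#4 E4.

C#3 D#3 A3 E4 C#4 E4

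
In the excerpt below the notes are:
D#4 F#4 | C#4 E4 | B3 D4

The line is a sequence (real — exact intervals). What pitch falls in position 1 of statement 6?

With 2-note cells, note 1 of each statement runs D#4, C#4, B3.
Carrying that down a 2nd forward: A3 → G3 → F3.

F3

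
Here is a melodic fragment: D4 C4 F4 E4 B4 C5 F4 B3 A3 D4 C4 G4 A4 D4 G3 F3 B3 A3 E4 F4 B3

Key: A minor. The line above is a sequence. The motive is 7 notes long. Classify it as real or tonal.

Every note is diatonic to A minor.
Cell 1 has -1 semitones from note 3 to 4, but cell 2 has -2 — the interval quality changes while the contour stays the same, which is the hallmark of a tonal sequence.

tonal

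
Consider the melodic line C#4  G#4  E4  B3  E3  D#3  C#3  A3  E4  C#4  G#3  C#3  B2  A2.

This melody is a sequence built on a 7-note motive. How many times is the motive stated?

14 notes in groups of 7 gives 14/7 = 2 statements.
Starts: C#4, A3 — each down a 3rd.

2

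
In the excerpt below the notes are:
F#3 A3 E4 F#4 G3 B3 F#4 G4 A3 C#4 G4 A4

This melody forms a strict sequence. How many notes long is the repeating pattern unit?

There are 12 notes; a 4-note unit gives 3 cells:
F#3 A3 E4 F#4 | G3 B3 F#4 G4 | A3 C#4 G4 A4
Every group is a transposition up a 2nd of the one before; no shorter unit works.

4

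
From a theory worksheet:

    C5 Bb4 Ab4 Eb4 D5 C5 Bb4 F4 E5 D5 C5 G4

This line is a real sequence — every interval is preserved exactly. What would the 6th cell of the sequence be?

Unit = 4 notes; the statements start on C5, D5, E5, moving up a 2nd each time.
Extending up a 2nd: F#5 → G#5 → A#5.
So cell 6 is A#5 G#5 F#5 C#5.

A#5 G#5 F#5 C#5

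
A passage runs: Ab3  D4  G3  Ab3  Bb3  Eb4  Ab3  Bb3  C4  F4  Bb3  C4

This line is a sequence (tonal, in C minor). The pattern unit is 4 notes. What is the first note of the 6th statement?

Unit = 4 notes; the statements start on Ab3, Bb3, C4, moving up a 2nd each time.
Extending the heads up a 2nd: D4 → Eb4 → F4.

F4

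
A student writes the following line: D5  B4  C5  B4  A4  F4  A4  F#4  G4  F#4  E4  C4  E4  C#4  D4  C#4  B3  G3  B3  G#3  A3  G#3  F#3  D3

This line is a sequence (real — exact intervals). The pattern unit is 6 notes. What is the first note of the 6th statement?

Unit = 6 notes; the statements start on D5, A4, E4, B3, moving down a 4th each time.
Extending the heads down a 4th: F#3 → C#3.

C#3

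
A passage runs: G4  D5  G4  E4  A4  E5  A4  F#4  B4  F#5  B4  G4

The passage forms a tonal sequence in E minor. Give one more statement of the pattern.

Unit = 4 notes; the statements start on G4, A4, B4, moving up a 2nd each time.
From C5 the diatonic shape gives C5 G5 C5 A4.

C5 G5 C5 A4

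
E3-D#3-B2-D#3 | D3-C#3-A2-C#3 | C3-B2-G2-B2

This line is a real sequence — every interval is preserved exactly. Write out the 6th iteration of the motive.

Gb2 F2 Db2 F2

Taking 4-note groups, the heads are E3, D3, C3: the pattern moves down a 2nd.
Extending down a 2nd: Bb2 → Ab2 → Gb2.
So cell 6 is Gb2 F2 Db2 F2.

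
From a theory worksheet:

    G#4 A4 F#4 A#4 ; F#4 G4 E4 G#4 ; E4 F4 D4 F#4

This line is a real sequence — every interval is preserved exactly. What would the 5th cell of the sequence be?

C4 Db4 Bb3 D4

Unit = 4 notes; the statements start on G#4, F#4, E4, moving down a 2nd each time.
Extending down a 2nd: D4 → C4.
Statement 5 starts on C4 and keeps the same exact contour: C4 Db4 Bb3 D4.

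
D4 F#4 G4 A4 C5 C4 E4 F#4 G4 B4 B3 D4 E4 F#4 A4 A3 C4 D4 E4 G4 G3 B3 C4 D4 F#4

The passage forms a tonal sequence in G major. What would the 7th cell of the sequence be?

Taking 5-note groups, the heads are D4, C4, B3, A3, G3: the pattern moves down a 2nd.
Carrying on: F#3 → E3.
Statement 7 starts on E3 and keeps the same diatonic contour: E3 G3 A3 B3 D4.

E3 G3 A3 B3 D4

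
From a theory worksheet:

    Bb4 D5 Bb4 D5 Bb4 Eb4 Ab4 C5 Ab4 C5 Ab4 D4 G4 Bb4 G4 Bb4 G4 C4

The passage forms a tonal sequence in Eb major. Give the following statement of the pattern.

With a 6-note motive the entries are Bb4, Ab4, G4, each down a 2nd from the previous.
Statement 4 starts on F4 and keeps the same diatonic contour: F4 Ab4 F4 Ab4 F4 Bb3.

F4 Ab4 F4 Ab4 F4 Bb3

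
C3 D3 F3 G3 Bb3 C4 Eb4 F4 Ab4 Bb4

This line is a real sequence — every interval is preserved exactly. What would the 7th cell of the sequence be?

Taking 2-note groups, the heads are C3, F3, Bb3, Eb4, Ab4: the pattern moves up a 4th.
Continuing the starts: Db5 → Gb5.
From Gb5 the exact shape gives Gb5 Ab5.

Gb5 Ab5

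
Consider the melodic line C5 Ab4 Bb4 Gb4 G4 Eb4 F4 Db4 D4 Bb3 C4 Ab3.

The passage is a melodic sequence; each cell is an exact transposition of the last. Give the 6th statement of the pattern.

The 4-note cells begin on C5, G4, D4 — each down a 4th from the last.
Continuing the starts: A3 → E3 → B2.
From B2 the exact shape gives B2 G2 A2 F2.

B2 G2 A2 F2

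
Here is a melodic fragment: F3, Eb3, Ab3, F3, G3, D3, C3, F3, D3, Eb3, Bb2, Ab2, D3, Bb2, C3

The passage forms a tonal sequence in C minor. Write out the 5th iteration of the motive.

Eb2 D2 G2 Eb2 F2

Unit = 5 notes; the statements start on F3, D3, Bb2, moving down a 3rd each time.
Carrying on: G2 → Eb2.
Statement 5 starts on Eb2 and keeps the same diatonic contour: Eb2 D2 G2 Eb2 F2.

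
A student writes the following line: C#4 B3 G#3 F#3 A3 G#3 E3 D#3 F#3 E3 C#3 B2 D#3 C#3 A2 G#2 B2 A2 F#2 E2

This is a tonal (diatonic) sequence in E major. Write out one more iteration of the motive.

Taking 4-note groups, the heads are C#4, A3, F#3, D#3, B2: the pattern moves down a 3rd.
From G#2 the diatonic shape gives G#2 F#2 D#2 C#2.

G#2 F#2 D#2 C#2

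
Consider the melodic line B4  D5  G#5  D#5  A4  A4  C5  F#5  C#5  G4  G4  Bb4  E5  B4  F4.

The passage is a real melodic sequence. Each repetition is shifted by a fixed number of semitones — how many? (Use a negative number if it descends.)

-2

Taking 5-note groups, the heads are B4, A4, G4: the pattern moves down a 2nd.
B4 to A4 spans -2 semitones.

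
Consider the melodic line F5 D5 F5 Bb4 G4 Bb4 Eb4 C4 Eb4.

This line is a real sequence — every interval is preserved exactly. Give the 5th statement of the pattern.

With a 3-note motive the entries are F5, Bb4, Eb4, each down a 5th from the previous.
Carrying on: Ab3 → Db3.
Statement 5 starts on Db3 and keeps the same exact contour: Db3 Bb2 Db3.

Db3 Bb2 Db3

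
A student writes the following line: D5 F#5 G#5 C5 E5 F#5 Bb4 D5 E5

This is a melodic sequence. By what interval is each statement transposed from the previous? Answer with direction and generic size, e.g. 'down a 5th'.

Taking 3-note groups, the heads are D5, C5, Bb4: the pattern moves down a 2nd.
D5 to C5 is down a 2nd.

down a 2nd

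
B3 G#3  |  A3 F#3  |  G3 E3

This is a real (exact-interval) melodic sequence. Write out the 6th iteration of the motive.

Taking 2-note groups, the heads are B3, A3, G3: the pattern moves down a 2nd.
Carrying on: F3 → Eb3 → Db3.
From Db3 the exact shape gives Db3 Bb2.

Db3 Bb2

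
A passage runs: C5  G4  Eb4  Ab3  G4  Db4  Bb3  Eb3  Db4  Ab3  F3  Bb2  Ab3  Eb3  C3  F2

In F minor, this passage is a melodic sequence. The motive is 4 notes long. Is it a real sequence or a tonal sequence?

Every note is diatonic to F minor.
Cell 1 has -5 semitones from note 1 to 2, but cell 2 has -6 — the interval quality changes while the contour stays the same, which is the hallmark of a tonal sequence.

tonal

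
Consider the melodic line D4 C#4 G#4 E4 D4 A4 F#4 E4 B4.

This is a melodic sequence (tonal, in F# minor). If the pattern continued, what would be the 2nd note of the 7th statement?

B4

Grouping in 3s, the 2nd note of each cell is C#4, D4, E4.
Extending up a 2nd: F#4 → G#4 → A4 → B4.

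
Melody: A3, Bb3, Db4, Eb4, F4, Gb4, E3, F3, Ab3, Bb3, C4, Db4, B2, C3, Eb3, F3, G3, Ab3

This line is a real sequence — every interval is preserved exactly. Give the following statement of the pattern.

F#2 G2 Bb2 C3 D3 Eb3

Unit = 6 notes; the statements start on A3, E3, B2, moving down a 4th each time.
Statement 4 starts on F#2 and keeps the same exact contour: F#2 G2 Bb2 C3 D3 Eb3.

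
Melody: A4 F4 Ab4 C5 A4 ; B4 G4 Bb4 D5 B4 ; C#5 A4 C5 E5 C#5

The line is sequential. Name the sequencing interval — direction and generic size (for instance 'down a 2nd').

up a 2nd

Taking 5-note groups, the heads are A4, B4, C#5: the pattern moves up a 2nd.
From A4 to B4: up a 2nd.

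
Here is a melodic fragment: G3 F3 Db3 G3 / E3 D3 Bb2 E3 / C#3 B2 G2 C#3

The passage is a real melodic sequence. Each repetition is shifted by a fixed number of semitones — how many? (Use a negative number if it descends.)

-3

Unit = 4 notes; the statements start on G3, E3, C#3, moving down a 3rd each time.
G3→E3 is 52 − 55 = -3 semitones.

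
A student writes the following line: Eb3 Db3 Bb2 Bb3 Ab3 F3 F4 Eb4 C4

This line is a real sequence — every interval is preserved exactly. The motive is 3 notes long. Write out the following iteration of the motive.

C5 Bb4 G4

The 3-note cells begin on Eb3, Bb3, F4 — each up a 5th from the last.
From C5 the exact shape gives C5 Bb4 G4.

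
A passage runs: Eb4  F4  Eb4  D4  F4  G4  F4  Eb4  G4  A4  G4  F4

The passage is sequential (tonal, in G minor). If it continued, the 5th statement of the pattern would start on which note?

Bb4

With a 4-note motive the entries are Eb4, F4, G4, each up a 2nd from the previous.
Extending the heads up a 2nd: A4 → Bb4.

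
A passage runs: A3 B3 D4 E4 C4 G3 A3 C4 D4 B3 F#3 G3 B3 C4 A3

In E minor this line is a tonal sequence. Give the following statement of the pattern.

Taking 5-note groups, the heads are A3, G3, F#3: the pattern moves down a 2nd.
From E3 the diatonic shape gives E3 F#3 A3 B3 G3.

E3 F#3 A3 B3 G3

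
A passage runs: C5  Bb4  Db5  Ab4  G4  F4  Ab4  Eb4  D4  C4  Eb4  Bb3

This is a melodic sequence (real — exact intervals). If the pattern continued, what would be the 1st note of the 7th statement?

F#2

The unit is 4 notes. Position-1 pitches of the 3 shown cells: C5, G4, D4.
Extending down a 4th: A3 → E3 → B2 → F#2.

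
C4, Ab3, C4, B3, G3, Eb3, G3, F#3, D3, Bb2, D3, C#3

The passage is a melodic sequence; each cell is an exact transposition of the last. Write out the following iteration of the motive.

The 4-note cells begin on C4, G3, D3 — each down a 4th from the last.
Statement 4 starts on A2 and keeps the same exact contour: A2 F2 A2 G#2.

A2 F2 A2 G#2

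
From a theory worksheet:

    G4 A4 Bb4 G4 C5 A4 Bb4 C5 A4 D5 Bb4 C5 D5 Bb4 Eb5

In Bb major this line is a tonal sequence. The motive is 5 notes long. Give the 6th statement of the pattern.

With a 5-note motive the entries are G4, A4, Bb4, each up a 2nd from the previous.
Continuing the starts: C5 → D5 → Eb5.
Statement 6 starts on Eb5 and keeps the same diatonic contour: Eb5 F5 G5 Eb5 A5.

Eb5 F5 G5 Eb5 A5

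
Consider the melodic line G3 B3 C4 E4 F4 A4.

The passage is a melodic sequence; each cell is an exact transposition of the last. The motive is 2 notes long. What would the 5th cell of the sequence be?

The 2-note cells begin on G3, C4, F4 — each up a 4th from the last.
Continuing the starts: Bb4 → Eb5.
So cell 5 is Eb5 G5.

Eb5 G5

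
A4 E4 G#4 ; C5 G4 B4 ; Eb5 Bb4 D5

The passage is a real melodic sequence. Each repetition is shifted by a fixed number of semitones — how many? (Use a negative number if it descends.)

3

Unit = 3 notes; the statements start on A4, C5, Eb5, moving up a 3rd each time.
A4→C5 is 72 − 69 = 3 semitones.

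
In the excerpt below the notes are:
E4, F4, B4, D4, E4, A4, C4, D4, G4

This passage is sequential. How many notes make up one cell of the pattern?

9 notes total. Splitting into 3 groups of 3:
E4 F4 B4 | D4 E4 A4 | C4 D4 G4
Each cell is the previous one down a 2nd — so the unit is 3 notes.

3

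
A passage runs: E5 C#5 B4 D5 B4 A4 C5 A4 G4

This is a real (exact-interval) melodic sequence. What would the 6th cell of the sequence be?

The 3-note cells begin on E5, D5, C5 — each down a 2nd from the last.
Continuing the starts: Bb4 → Ab4 → Gb4.
From Gb4 the exact shape gives Gb4 Eb4 Db4.

Gb4 Eb4 Db4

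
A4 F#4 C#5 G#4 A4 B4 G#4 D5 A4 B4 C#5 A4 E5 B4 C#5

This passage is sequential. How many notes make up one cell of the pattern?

5

There are 15 notes; a 5-note unit gives 3 cells:
A4 F#4 C#5 G#4 A4 | B4 G#4 D5 A4 B4 | C#5 A4 E5 B4 C#5
Each cell is the previous one up a 2nd — so the unit is 5 notes.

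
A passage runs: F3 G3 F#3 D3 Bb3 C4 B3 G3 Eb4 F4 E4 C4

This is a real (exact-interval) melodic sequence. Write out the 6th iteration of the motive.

With a 4-note motive the entries are F3, Bb3, Eb4, each up a 4th from the previous.
Continuing the starts: Ab4 → Db5 → Gb5.
From Gb5 the exact shape gives Gb5 Ab5 G5 Eb5.

Gb5 Ab5 G5 Eb5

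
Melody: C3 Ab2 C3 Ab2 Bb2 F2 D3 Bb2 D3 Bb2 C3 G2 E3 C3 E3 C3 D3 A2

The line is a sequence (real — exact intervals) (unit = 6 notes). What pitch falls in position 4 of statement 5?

E3

With 6-note cells, note 4 of each statement runs Ab2, Bb2, C3.
Extending up a 2nd: D3 → E3.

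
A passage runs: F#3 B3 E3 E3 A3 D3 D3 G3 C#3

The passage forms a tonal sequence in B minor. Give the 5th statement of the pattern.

With a 3-note motive the entries are F#3, E3, D3, each down a 2nd from the previous.
Extending down a 2nd: C#3 → B2.
So cell 5 is B2 E3 A2.

B2 E3 A2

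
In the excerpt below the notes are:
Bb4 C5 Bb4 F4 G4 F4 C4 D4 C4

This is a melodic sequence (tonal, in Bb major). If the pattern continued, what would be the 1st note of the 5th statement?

Grouping in 3s, the 1st note of each cell is Bb4, F4, C4.
Each moves down a 4th. Continuing: G3 → D3.

D3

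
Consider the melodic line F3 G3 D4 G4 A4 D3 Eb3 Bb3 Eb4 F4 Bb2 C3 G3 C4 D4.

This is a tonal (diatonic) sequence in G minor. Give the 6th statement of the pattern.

The 5-note cells begin on F3, D3, Bb2 — each down a 3rd from the last.
Continuing the starts: G2 → Eb2 → C2.
So cell 6 is C2 D2 A2 D3 Eb3.

C2 D2 A2 D3 Eb3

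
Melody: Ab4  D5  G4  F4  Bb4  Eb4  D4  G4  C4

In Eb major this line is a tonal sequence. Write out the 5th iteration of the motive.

Unit = 3 notes; the statements start on Ab4, F4, D4, moving down a 3rd each time.
Continuing the starts: Bb3 → G3.
From G3 the diatonic shape gives G3 C4 F3.

G3 C4 F3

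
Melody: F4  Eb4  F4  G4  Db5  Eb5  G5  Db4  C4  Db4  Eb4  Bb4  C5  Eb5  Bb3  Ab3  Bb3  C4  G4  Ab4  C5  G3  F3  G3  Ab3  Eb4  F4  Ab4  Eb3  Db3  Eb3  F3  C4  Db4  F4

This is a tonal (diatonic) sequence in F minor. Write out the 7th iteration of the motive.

Ab2 G2 Ab2 Bb2 F3 G3 Bb3

Unit = 7 notes; the statements start on F4, Db4, Bb3, G3, Eb3, moving down a 3rd each time.
Carrying on: C3 → Ab2.
So cell 7 is Ab2 G2 Ab2 Bb2 F3 G3 Bb3.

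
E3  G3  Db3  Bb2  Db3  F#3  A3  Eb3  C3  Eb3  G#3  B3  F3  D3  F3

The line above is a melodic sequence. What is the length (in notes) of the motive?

5

There are 15 notes; a 5-note unit gives 3 cells:
E3 G3 Db3 Bb2 Db3 | F#3 A3 Eb3 C3 Eb3 | G#3 B3 F3 D3 F3
Every group is a transposition up a 2nd of the one before; no shorter unit works.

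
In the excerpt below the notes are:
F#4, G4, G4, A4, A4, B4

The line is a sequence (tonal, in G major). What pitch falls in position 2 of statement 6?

E5

Grouping in 2s, the 2nd note of each cell is G4, A4, B4.
Carrying that up a 2nd forward: C5 → D5 → E5.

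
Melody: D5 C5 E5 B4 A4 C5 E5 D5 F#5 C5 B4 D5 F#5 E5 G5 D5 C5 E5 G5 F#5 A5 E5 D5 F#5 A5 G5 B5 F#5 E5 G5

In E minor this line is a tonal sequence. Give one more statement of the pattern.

The 6-note cells begin on D5, E5, F#5, G5, A5 — each up a 2nd from the last.
From B5 the diatonic shape gives B5 A5 C6 G5 F#5 A5.

B5 A5 C6 G5 F#5 A5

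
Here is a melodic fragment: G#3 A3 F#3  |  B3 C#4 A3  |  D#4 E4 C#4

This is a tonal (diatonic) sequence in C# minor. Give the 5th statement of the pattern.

Taking 3-note groups, the heads are G#3, B3, D#4: the pattern moves up a 3rd.
Carrying on: F#4 → A4.
From A4 the diatonic shape gives A4 B4 G#4.

A4 B4 G#4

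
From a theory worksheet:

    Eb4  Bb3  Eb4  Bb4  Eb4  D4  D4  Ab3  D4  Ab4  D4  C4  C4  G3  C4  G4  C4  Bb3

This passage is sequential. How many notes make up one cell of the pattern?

6

There are 18 notes; a 6-note unit gives 3 cells:
Eb4 Bb3 Eb4 Bb4 Eb4 D4 | D4 Ab3 D4 Ab4 D4 C4 | C4 G3 C4 G4 C4 Bb3
Each cell is the previous one down a 2nd — so the unit is 6 notes.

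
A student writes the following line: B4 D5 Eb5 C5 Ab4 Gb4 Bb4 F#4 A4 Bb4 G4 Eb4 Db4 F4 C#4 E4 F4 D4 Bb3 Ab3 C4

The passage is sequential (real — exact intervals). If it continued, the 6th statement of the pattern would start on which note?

A#2

With a 7-note motive the entries are B4, F#4, C#4, each down a 4th from the previous.
Continuing: G#3 → D#3 → A#2. Statement 6 starts on A#2.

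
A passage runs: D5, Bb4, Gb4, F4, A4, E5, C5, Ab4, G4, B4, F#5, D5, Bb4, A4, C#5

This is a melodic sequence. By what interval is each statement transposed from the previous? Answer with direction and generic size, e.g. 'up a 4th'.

up a 2nd

The 5-note cells begin on D5, E5, F#5 — each up a 2nd from the last.
D5 to E5 is up a 2nd.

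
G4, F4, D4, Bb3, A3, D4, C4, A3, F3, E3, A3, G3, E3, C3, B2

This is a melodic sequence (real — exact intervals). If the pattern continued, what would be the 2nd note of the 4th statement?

Grouping in 5s, the 2nd note of each cell is F4, C4, G3.
From G3, down a 4th gives D3.

D3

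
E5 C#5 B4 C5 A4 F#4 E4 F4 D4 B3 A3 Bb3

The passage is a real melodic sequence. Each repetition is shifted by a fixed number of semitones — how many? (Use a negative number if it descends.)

The 4-note cells begin on E5, A4, D4 — each down a 5th from the last.
E5 to A4 spans -7 semitones.

-7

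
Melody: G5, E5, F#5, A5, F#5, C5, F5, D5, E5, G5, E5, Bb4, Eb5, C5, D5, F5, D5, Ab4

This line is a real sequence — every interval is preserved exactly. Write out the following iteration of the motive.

Db5 Bb4 C5 Eb5 C5 Gb4

The 6-note cells begin on G5, F5, Eb5 — each down a 2nd from the last.
Statement 4 starts on Db5 and keeps the same exact contour: Db5 Bb4 C5 Eb5 C5 Gb4.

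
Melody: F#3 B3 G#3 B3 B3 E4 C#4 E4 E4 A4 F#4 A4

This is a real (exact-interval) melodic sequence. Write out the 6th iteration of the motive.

G5 C6 A5 C6

Taking 4-note groups, the heads are F#3, B3, E4: the pattern moves up a 4th.
Carrying on: A4 → D5 → G5.
So cell 6 is G5 C6 A5 C6.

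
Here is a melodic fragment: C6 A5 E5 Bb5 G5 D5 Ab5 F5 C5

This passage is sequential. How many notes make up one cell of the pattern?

3

9 notes total. Splitting into 3 groups of 3:
C6 A5 E5 | Bb5 G5 D5 | Ab5 F5 C5
Every group is a transposition down a 2nd of the one before; no shorter unit works.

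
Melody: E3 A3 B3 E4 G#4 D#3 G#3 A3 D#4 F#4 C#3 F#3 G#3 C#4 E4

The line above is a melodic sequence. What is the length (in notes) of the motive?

5

15 notes total. Splitting into 3 groups of 5:
E3 A3 B3 E4 G#4 | D#3 G#3 A3 D#4 F#4 | C#3 F#3 G#3 C#4 E4
Every group is a transposition down a 2nd of the one before; no shorter unit works.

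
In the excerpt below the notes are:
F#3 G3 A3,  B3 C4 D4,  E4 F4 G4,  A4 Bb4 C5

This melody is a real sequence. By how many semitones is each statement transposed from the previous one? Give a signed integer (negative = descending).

Unit = 3 notes; the statements start on F#3, B3, E4, A4, moving up a 4th each time.
F#3→B3 is 59 − 54 = 5 semitones.

5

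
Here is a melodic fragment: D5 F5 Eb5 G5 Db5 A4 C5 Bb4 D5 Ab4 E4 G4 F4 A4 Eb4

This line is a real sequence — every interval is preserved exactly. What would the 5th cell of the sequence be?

F#3 A3 G3 B3 F3

With a 5-note motive the entries are D5, A4, E4, each down a 4th from the previous.
Carrying on: B3 → F#3.
From F#3 the exact shape gives F#3 A3 G3 B3 F3.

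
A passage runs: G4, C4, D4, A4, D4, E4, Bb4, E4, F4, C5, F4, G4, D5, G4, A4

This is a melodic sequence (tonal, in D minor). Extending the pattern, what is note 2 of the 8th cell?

C5

Grouping in 3s, the 2nd note of each cell is C4, D4, E4, F4, G4.
Each moves up a 2nd. Continuing: A4 → Bb4 → C5.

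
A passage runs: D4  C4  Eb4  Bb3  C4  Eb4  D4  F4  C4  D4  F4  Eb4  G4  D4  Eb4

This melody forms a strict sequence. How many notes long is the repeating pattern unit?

5

Try groups of 5 (3 cells in 15 notes):
D4 C4 Eb4 Bb3 C4 | Eb4 D4 F4 C4 D4 | F4 Eb4 G4 D4 Eb4
That's a consistent up a 2nd shift per cell, and no other grouping gives one.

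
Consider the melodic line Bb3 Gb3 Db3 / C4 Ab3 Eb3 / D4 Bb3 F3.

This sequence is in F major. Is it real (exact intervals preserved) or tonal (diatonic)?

Each cell has the same semitone pattern (-4, -5) — intervals are preserved exactly.
And Gb3 lies outside F major, so the sequence is real rather than tonal.

real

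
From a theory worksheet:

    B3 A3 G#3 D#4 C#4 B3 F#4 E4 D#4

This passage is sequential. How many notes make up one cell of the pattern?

3

Try groups of 3 (3 cells in 9 notes):
B3 A3 G#3 | D#4 C#4 B3 | F#4 E4 D#4
Each cell is the previous one up a 3rd — so the unit is 3 notes.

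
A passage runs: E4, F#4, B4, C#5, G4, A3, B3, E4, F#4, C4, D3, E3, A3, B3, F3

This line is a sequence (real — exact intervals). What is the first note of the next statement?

With a 5-note motive the entries are E4, A3, D3, each down a 5th from the previous.
One more step down a 5th gives G2.

G2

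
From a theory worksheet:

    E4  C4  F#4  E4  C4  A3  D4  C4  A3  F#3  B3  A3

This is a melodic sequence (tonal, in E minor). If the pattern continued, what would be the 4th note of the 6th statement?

B2

The unit is 4 notes. Position-4 pitches of the 3 shown cells: E4, C4, A3.
Each moves down a 3rd. Continuing: F#3 → D3 → B2.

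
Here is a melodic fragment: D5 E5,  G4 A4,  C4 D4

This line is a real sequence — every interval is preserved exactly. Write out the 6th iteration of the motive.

Eb2 F2

With a 2-note motive the entries are D5, G4, C4, each down a 5th from the previous.
Continuing the starts: F3 → Bb2 → Eb2.
Statement 6 starts on Eb2 and keeps the same exact contour: Eb2 F2.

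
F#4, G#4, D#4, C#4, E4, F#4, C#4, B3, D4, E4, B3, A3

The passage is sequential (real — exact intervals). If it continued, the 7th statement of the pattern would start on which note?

Gb3

The 4-note cells begin on F#4, E4, D4 — each down a 2nd from the last.
Extending the heads down a 2nd: C4 → Bb3 → Ab3 → Gb3.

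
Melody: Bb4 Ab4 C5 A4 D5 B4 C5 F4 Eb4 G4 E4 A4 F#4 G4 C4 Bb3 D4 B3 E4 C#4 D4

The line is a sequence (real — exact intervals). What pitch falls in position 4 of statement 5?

C#3

The unit is 7 notes. Position-4 pitches of the 3 shown cells: A4, E4, B3.
Carrying that down a 4th forward: F#3 → C#3.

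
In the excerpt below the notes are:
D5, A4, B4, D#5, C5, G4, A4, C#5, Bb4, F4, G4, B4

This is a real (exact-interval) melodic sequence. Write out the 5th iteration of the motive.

Taking 4-note groups, the heads are D5, C5, Bb4: the pattern moves down a 2nd.
Extending down a 2nd: Ab4 → Gb4.
So cell 5 is Gb4 Db4 Eb4 G4.

Gb4 Db4 Eb4 G4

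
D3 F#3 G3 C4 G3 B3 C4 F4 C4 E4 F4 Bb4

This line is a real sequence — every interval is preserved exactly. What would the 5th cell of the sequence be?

Bb4 D5 Eb5 Ab5

Unit = 4 notes; the statements start on D3, G3, C4, moving up a 4th each time.
Continuing the starts: F4 → Bb4.
From Bb4 the exact shape gives Bb4 D5 Eb5 Ab5.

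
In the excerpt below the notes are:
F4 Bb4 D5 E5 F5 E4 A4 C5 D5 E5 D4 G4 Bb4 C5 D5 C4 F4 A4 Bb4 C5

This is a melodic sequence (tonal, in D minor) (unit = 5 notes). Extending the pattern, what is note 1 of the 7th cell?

G3

Grouping in 5s, the 1st note of each cell is F4, E4, D4, C4.
Extending down a 2nd: Bb3 → A3 → G3.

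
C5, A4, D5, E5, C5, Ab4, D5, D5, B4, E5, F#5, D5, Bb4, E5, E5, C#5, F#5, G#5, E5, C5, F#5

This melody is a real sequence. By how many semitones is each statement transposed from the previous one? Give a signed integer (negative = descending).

The 7-note cells begin on C5, D5, E5 — each up a 2nd from the last.
Counting half-steps from C5 to D5: 2.

2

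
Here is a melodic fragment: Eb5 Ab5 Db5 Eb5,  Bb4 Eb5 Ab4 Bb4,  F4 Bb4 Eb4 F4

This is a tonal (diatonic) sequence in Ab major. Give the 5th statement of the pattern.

With a 4-note motive the entries are Eb5, Bb4, F4, each down a 4th from the previous.
Extending down a 4th: C4 → G3.
Statement 5 starts on G3 and keeps the same diatonic contour: G3 C4 F3 G3.

G3 C4 F3 G3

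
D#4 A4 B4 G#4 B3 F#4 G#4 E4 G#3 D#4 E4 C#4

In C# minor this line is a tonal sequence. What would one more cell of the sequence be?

E3 B3 C#4 A3

Unit = 4 notes; the statements start on D#4, B3, G#3, moving down a 3rd each time.
From E3 the diatonic shape gives E3 B3 C#4 A3.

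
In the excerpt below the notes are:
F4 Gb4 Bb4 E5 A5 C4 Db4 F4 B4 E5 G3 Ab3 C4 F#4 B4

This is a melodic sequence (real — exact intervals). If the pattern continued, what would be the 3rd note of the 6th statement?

With 5-note cells, note 3 of each statement runs Bb4, F4, C4.
Extending down a 4th: G3 → D3 → A2.

A2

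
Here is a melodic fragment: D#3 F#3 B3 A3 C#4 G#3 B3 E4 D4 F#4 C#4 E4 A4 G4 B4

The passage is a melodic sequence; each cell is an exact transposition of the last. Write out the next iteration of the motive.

F#4 A4 D5 C5 E5

With a 5-note motive the entries are D#3, G#3, C#4, each up a 4th from the previous.
So cell 4 is F#4 A4 D5 C5 E5.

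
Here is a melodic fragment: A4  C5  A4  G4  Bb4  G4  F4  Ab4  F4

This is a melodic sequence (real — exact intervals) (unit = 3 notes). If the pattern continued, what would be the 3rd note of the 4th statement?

Eb4

The unit is 3 notes. Position-3 pitches of the 3 shown cells: A4, G4, F4.
From F4, down a 2nd gives Eb4.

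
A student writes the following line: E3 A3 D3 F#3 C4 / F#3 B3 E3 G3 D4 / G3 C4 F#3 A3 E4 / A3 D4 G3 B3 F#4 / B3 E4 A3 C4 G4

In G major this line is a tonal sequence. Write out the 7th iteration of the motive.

D4 G4 C4 E4 B4

With a 5-note motive the entries are E3, F#3, G3, A3, B3, each up a 2nd from the previous.
Carrying on: C4 → D4.
Statement 7 starts on D4 and keeps the same diatonic contour: D4 G4 C4 E4 B4.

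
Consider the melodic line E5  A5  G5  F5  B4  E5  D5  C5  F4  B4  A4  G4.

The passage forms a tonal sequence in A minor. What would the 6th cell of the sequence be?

D3 G3 F3 E3

The 4-note cells begin on E5, B4, F4 — each down a 4th from the last.
Extending down a 4th: C4 → G3 → D3.
So cell 6 is D3 G3 F3 E3.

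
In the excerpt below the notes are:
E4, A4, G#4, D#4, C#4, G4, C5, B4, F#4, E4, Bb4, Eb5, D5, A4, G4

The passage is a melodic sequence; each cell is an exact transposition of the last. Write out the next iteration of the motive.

Unit = 5 notes; the statements start on E4, G4, Bb4, moving up a 3rd each time.
So cell 4 is Db5 Gb5 F5 C5 Bb4.

Db5 Gb5 F5 C5 Bb4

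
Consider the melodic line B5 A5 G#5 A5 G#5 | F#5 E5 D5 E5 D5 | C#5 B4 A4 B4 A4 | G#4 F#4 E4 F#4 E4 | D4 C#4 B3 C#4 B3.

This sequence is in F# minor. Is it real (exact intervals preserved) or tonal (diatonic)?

Every note is diatonic to F# minor.
Cell 1 has -1 semitones from note 2 to 3, but cell 2 has -2 — the interval quality changes while the contour stays the same, which is the hallmark of a tonal sequence.

tonal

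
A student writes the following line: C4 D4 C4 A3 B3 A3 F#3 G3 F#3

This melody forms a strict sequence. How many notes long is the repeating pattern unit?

9 notes total. Splitting into 3 groups of 3:
C4 D4 C4 | A3 B3 A3 | F#3 G3 F#3
That's a consistent down a 3rd shift per cell, and no other grouping gives one.

3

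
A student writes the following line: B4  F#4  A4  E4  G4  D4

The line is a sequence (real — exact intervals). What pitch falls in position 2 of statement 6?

Ab3

The unit is 2 notes. Position-2 pitches of the 3 shown cells: F#4, E4, D4.
Carrying that down a 2nd forward: C4 → Bb3 → Ab3.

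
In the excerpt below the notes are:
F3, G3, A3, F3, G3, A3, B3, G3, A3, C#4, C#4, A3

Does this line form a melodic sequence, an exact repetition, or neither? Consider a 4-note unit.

neither

Note 2 of cell 3 is C#4; if this were a sequence it would be B3. No unit length gives a consistent transposition pattern.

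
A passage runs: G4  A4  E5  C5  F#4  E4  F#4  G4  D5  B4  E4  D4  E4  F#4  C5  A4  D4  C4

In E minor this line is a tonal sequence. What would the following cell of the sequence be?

The 6-note cells begin on G4, F#4, E4 — each down a 2nd from the last.
So cell 4 is D4 E4 B4 G4 C4 B3.

D4 E4 B4 G4 C4 B3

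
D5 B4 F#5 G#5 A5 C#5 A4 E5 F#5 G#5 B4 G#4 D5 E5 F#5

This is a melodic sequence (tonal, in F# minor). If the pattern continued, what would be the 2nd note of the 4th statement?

F#4

The unit is 5 notes. Position-2 pitches of the 3 shown cells: B4, A4, G#4.
One more down a 2nd gives F#4.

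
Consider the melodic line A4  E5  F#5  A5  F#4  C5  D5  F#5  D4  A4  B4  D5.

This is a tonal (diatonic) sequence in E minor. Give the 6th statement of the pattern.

E3 B3 C4 E4

With a 4-note motive the entries are A4, F#4, D4, each down a 3rd from the previous.
Extending down a 3rd: B3 → G3 → E3.
So cell 6 is E3 B3 C4 E4.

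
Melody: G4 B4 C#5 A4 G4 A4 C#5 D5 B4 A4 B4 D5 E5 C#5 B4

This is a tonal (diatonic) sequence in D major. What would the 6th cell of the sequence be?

E5 G5 A5 F#5 E5

Unit = 5 notes; the statements start on G4, A4, B4, moving up a 2nd each time.
Extending up a 2nd: C#5 → D5 → E5.
So cell 6 is E5 G5 A5 F#5 E5.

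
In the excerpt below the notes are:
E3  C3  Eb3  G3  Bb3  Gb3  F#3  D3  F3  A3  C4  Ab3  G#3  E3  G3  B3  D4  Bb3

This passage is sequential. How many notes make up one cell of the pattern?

6

18 notes total. Splitting into 3 groups of 6:
E3 C3 Eb3 G3 Bb3 Gb3 | F#3 D3 F3 A3 C4 Ab3 | G#3 E3 G3 B3 D4 Bb3
That's a consistent up a 2nd shift per cell, and no other grouping gives one.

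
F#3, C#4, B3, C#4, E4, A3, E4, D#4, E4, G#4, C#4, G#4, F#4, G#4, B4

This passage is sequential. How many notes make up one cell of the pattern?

15 notes total. Splitting into 3 groups of 5:
F#3 C#4 B3 C#4 E4 | A3 E4 D#4 E4 G#4 | C#4 G#4 F#4 G#4 B4
Every group is a transposition up a 3rd of the one before; no shorter unit works.

5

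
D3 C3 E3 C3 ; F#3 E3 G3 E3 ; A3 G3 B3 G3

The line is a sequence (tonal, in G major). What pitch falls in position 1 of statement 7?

With 4-note cells, note 1 of each statement runs D3, F#3, A3.
Extending up a 3rd: C4 → E4 → G4 → B4.

B4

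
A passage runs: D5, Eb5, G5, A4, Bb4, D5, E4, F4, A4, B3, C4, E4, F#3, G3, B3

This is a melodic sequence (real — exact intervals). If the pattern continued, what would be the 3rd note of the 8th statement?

G#2

The unit is 3 notes. Position-3 pitches of the 5 shown cells: G5, D5, A4, E4, B3.
Each moves down a 4th. Continuing: F#3 → C#3 → G#2.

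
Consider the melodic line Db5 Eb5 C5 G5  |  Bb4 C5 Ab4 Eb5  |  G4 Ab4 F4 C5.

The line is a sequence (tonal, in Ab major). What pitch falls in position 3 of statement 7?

Grouping in 4s, the 3rd note of each cell is C5, Ab4, F4.
Carrying that down a 3rd forward: Db4 → Bb3 → G3 → Eb3.

Eb3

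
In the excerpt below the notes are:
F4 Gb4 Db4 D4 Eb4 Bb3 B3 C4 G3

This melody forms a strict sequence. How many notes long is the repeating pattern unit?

3

Try groups of 3 (3 cells in 9 notes):
F4 Gb4 Db4 | D4 Eb4 Bb3 | B3 C4 G3
Every group is a transposition down a 3rd of the one before; no shorter unit works.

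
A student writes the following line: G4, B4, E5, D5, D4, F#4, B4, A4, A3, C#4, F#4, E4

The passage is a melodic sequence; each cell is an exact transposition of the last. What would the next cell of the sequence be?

E3 G#3 C#4 B3

The 4-note cells begin on G4, D4, A3 — each down a 4th from the last.
Statement 4 starts on E3 and keeps the same exact contour: E3 G#3 C#4 B3.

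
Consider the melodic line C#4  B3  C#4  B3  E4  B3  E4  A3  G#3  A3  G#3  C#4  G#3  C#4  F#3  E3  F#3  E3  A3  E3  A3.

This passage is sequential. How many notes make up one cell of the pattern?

7

Try groups of 7 (3 cells in 21 notes):
C#4 B3 C#4 B3 E4 B3 E4 | A3 G#3 A3 G#3 C#4 G#3 C#4 | F#3 E3 F#3 E3 A3 E3 A3
Every group is a transposition down a 3rd of the one before; no shorter unit works.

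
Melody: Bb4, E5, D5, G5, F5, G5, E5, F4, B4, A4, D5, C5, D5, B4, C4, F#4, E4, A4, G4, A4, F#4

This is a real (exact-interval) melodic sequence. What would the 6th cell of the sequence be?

A2 D#3 C#3 F#3 E3 F#3 D#3

The 7-note cells begin on Bb4, F4, C4 — each down a 4th from the last.
Extending down a 4th: G3 → D3 → A2.
So cell 6 is A2 D#3 C#3 F#3 E3 F#3 D#3.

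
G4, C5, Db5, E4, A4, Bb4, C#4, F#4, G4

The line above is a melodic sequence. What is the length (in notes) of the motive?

Try groups of 3 (3 cells in 9 notes):
G4 C5 Db5 | E4 A4 Bb4 | C#4 F#4 G4
Each cell is the previous one down a 3rd — so the unit is 3 notes.

3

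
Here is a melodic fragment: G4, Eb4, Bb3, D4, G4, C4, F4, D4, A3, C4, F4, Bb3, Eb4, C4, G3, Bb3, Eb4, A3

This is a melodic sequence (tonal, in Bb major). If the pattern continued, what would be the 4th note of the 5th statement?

G3

The unit is 6 notes. Position-4 pitches of the 3 shown cells: D4, C4, Bb3.
Each moves down a 2nd. Continuing: A3 → G3.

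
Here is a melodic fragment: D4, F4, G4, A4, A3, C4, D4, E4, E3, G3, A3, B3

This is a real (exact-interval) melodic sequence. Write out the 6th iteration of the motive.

The 4-note cells begin on D4, A3, E3 — each down a 4th from the last.
Extending down a 4th: B2 → F#2 → C#2.
Statement 6 starts on C#2 and keeps the same exact contour: C#2 E2 F#2 G#2.

C#2 E2 F#2 G#2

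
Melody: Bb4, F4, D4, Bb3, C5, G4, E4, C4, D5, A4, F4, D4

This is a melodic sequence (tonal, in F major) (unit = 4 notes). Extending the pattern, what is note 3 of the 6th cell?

The unit is 4 notes. Position-3 pitches of the 3 shown cells: D4, E4, F4.
Each moves up a 2nd. Continuing: G4 → A4 → Bb4.

Bb4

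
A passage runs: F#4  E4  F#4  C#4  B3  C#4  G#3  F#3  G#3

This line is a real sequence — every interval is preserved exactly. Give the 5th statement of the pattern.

The 3-note cells begin on F#4, C#4, G#3 — each down a 4th from the last.
Carrying on: D#3 → A#2.
Statement 5 starts on A#2 and keeps the same exact contour: A#2 G#2 A#2.

A#2 G#2 A#2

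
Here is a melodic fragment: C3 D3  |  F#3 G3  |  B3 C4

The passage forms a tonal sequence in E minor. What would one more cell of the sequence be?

With a 2-note motive the entries are C3, F#3, B3, each up a 4th from the previous.
From E4 the diatonic shape gives E4 F#4.

E4 F#4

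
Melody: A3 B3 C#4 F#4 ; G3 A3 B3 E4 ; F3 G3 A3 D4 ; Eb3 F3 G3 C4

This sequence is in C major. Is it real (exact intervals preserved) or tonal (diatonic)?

Each cell has the same semitone pattern (2, 2, 5) — intervals are preserved exactly.
And C#4 lies outside C major, so the sequence is real rather than tonal.

real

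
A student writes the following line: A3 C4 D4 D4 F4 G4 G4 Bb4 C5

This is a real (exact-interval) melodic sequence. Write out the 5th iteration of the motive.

F5 Ab5 Bb5

The 3-note cells begin on A3, D4, G4 — each up a 4th from the last.
Continuing the starts: C5 → F5.
Statement 5 starts on F5 and keeps the same exact contour: F5 Ab5 Bb5.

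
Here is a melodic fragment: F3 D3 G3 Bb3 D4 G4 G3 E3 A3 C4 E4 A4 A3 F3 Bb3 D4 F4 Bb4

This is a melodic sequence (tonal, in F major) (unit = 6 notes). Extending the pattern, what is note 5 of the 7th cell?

C5

With 6-note cells, note 5 of each statement runs D4, E4, F4.
Extending up a 2nd: G4 → A4 → Bb4 → C5.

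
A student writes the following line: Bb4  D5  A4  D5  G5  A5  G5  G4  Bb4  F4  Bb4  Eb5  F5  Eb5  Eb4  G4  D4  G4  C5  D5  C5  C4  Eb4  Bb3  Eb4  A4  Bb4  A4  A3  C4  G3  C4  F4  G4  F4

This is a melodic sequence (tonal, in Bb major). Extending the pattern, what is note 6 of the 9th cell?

The unit is 7 notes. Position-6 pitches of the 5 shown cells: A5, F5, D5, Bb4, G4.
Extending down a 3rd: Eb4 → C4 → A3 → F3.

F3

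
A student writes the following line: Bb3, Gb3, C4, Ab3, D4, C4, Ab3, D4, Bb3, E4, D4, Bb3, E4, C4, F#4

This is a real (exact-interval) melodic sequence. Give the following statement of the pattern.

E4 C4 F#4 D4 G#4

With a 5-note motive the entries are Bb3, C4, D4, each up a 2nd from the previous.
From E4 the exact shape gives E4 C4 F#4 D4 G#4.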